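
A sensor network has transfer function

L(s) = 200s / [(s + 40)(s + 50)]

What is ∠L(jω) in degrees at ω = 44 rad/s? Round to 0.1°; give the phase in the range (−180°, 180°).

0.9°

At s = jω = j44:
zero at origin: s = j44 → |·| = 44, ∠ = 90.00°
pole (s+40): 40 + j44 → |·| = √(40²+44²) = √3536 ≈ 59.464, ∠ = arctan(44/40) ≈ 47.73°
pole (s+50): 50 + j44 → |·| = √(50²+44²) = √4436 ≈ 66.603, ∠ = arctan(44/50) ≈ 41.35°
∠L = 90.00° − 89.08° = 0.92°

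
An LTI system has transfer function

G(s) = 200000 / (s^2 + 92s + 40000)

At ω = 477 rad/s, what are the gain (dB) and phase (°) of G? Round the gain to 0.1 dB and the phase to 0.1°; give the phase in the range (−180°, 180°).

At s = jω = j477:
quadratic: (j477)² + 92·j477 + 40000 = -187529 + j43884 → |·| ≈ 1.926e+05, ∠ ≈ 166.83°
|G| = 200000 / 1.926e+05 ≈ 1.0384
Gain = 20 log₁₀(1.0384) ≈ 0.33 dB
∠G = 0.00° − 166.83° = -166.83°

0.3 dB, -166.8°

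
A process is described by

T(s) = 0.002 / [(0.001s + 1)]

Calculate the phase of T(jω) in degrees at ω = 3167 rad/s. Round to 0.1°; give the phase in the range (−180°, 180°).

-72.5°

At ω = 3167 rad/s:
pole (1 + j3167·0.001) = 1 + j3.167 → |·| ≈ 3.3211, ∠ ≈ 72.48°
∠T = (0°) − (72.48°) = -72.48°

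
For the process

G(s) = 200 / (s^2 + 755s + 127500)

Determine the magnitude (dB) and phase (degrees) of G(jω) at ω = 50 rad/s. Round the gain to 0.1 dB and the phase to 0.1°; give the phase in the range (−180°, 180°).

-56.3 dB, -16.8°

Substitute s = j50:
Numerator: 200 = 200 + j0
Denominator: (j50)^2 + 755(j50) + 127500 = 125000 + j37750
|N| = √(200² + 0²) ≈ 200, ∠N ≈ 0.00°
|D| = √(125000² + 37750²) ≈ 1.3058e+05, ∠D ≈ 16.80°
|G| = 200 / 1.3058e+05 ≈ 0.0015316
Gain = 20 log₁₀(0.0015316) ≈ -56.30 dB
∠G = 0.00° − 16.80° = -16.80°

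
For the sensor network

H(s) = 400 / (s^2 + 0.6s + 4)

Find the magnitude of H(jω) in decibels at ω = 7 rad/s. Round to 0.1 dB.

18.9 dB

At s = jω = j7:
quadratic: (j7)² + 0.6·j7 + 4 = -45 + j4.2 → |·| ≈ 45.196, ∠ ≈ 174.67°
|H| = 400 / 45.196 ≈ 8.8503
Gain = 20 log₁₀(8.8503) ≈ 18.94 dB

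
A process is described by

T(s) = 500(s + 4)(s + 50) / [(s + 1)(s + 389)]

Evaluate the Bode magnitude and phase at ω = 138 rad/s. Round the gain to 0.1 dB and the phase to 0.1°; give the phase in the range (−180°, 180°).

45.0 dB, 49.3°

At s = jω = j138:
zero (s+4): 4 + j138 → |·| = √(4²+138²) = √19060 ≈ 138.06, ∠ = arctan(138/4) ≈ 88.34°
zero (s+50): 50 + j138 → |·| = √(50²+138²) = √21544 ≈ 146.78, ∠ = arctan(138/50) ≈ 70.08°
pole (s+1): 1 + j138 → |·| = √(1²+138²) = √19045 ≈ 138, ∠ = arctan(138/1) ≈ 89.58°
pole (s+389): 389 + j138 → |·| = √(389²+138²) = √170365 ≈ 412.75, ∠ = arctan(138/389) ≈ 19.53°
|T| = 500 · 20264 / 56960 ≈ 177.88
Gain = 20 log₁₀(177.88) ≈ 45.00 dB
∠T = 158.42° − 109.11° = 49.31°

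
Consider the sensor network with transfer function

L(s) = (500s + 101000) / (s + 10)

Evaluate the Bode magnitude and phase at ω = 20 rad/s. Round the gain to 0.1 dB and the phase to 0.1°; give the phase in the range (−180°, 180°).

Substitute s = j20:
Numerator: 500(j20) + 101000 = 101000 + j10000
Denominator: (j20) + 10 = 10 + j20
|N| = √(101000² + 10000²) ≈ 1.0149e+05, ∠N ≈ 5.65°
|D| = √(10² + 20²) ≈ 22.361, ∠D ≈ 63.43°
|L| = 1.0149e+05 / 22.361 ≈ 4538.7
Gain = 20 log₁₀(4538.7) ≈ 73.14 dB
∠L = 5.65° − 63.43° = -57.78°

73.1 dB, -57.8°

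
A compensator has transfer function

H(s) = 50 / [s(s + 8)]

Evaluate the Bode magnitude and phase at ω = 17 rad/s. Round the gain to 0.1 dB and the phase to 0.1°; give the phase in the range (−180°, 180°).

At s = jω = j17:
pole (s+8): 8 + j17 → |·| = √(8²+17²) = √353 ≈ 18.788, ∠ = arctan(17/8) ≈ 64.80°
pole at origin: |s| = 17, ∠ = 90.00° (in denominator)
|H| = 50 / 319.4 ≈ 0.15654
Gain = 20 log₁₀(0.15654) ≈ -16.11 dB
∠H = 0.00° − 154.80° = -154.80°

-16.1 dB, -154.8°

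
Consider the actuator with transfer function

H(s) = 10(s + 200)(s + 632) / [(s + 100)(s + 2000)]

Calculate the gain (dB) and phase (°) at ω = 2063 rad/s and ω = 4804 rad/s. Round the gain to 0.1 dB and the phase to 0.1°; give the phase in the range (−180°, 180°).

ω = 2063: 17.5 dB, 24.3°; ω = 4804: 19.4 dB, 13.9°

At s = jω = j2063:
zero (s+200): 200 + j2063 → |·| = √(200²+2063²) = √4295969 ≈ 2072.7, ∠ = arctan(2063/200) ≈ 84.46°
zero (s+632): 632 + j2063 → |·| = √(632²+2063²) = √4655393 ≈ 2157.6, ∠ = arctan(2063/632) ≈ 72.97°
pole (s+100): 100 + j2063 → |·| = √(100²+2063²) = √4265969 ≈ 2065.4, ∠ = arctan(2063/100) ≈ 87.22°
pole (s+2000): 2000 + j2063 → |·| = √(2000²+2063²) = √8255969 ≈ 2873.3, ∠ = arctan(2063/2000) ≈ 45.89°
|H| = 10 · 4.4721e+06 / 5.9345e+06 ≈ 7.5358
Gain = 20 log₁₀(7.5358) ≈ 17.54 dB
∠H = 157.43° − 133.11° = 24.32°

At s = jω = j4804:
zero (s+200): 200 + j4804 → |·| = √(200²+4804²) = √23118416 ≈ 4808.2, ∠ = arctan(4804/200) ≈ 87.62°
zero (s+632): 632 + j4804 → |·| = √(632²+4804²) = √23477840 ≈ 4845.4, ∠ = arctan(4804/632) ≈ 82.51°
pole (s+100): 100 + j4804 → |·| = √(100²+4804²) = √23088416 ≈ 4805, ∠ = arctan(4804/100) ≈ 88.81°
pole (s+2000): 2000 + j4804 → |·| = √(2000²+4804²) = √27078416 ≈ 5203.7, ∠ = arctan(4804/2000) ≈ 67.40°
|H| = 10 · 2.3298e+07 / 2.5004e+07 ≈ 9.3177
Gain = 20 log₁₀(9.3177) ≈ 19.39 dB
∠H = 170.13° − 156.21° = 13.92°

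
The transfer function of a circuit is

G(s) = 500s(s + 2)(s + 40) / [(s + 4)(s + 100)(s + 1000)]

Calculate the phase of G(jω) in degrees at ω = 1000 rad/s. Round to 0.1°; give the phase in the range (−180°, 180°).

At s = jω = j1000:
zero (s+2): 2 + j1000 → |·| = √(2²+1000²) = √1000004 ≈ 1000, ∠ = arctan(1000/2) ≈ 89.89°
zero (s+40): 40 + j1000 → |·| = √(40²+1000²) = √1001600 ≈ 1000.8, ∠ = arctan(1000/40) ≈ 87.71°
zero at origin: s = j1000 → |·| = 1000, ∠ = 90.00°
pole (s+4): 4 + j1000 → |·| = √(4²+1000²) = √1000016 ≈ 1000, ∠ = arctan(1000/4) ≈ 89.77°
pole (s+100): 100 + j1000 → |·| = √(100²+1000²) = √1010000 ≈ 1005, ∠ = arctan(1000/100) ≈ 84.29°
pole (s+1000): 1000 + j1000 → |·| = √(1000²+1000²) = √2000000 ≈ 1414.2, ∠ = arctan(1000/1000) ≈ 45.00°
∠G = 267.60° − 219.06° = 48.54°

48.5°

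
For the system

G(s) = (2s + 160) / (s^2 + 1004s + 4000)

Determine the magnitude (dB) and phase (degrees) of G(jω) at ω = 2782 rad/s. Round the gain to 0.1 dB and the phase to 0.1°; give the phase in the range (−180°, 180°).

-63.4 dB, -71.8°

Substitute s = j2782:
Numerator: 2(j2782) + 160 = 160 + j5564
Denominator: (j2782)^2 + 1004(j2782) + 4000 = -7735524 + j2793128
|N| = √(160² + 5564²) ≈ 5566.3, ∠N ≈ 88.35°
|D| = √(7735524² + 2793128²) ≈ 8.2243e+06, ∠D ≈ 160.15°
|G| = 5566.3 / 8.2243e+06 ≈ 0.00067681
Gain = 20 log₁₀(0.00067681) ≈ -63.39 dB
∠G = 88.35° − 160.15° = -71.80°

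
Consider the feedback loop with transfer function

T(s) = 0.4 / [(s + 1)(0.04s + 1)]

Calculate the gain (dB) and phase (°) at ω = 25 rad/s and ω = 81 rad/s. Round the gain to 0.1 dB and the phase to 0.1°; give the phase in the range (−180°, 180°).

ω = 25: -38.9 dB, -132.7°; ω = 81: -56.7 dB, -162.1°

At ω = 25 rad/s:
pole (1 + j25·1) = 1 + j25 → |·| ≈ 25.02, ∠ ≈ 87.71°
pole (1 + j25·0.04) = 1 + j1 → |·| ≈ 1.4142, ∠ ≈ 45.00°
|T| = 0.4 · 1 / (25.02 · 1.4142) ≈ 0.011305
Gain = 20 log₁₀(0.011305) ≈ -38.93 dB
∠T = (0°) − (87.71° + 45.00°) = -132.71°

At ω = 81 rad/s:
pole (1 + j81·1) = 1 + j81 → |·| ≈ 81.006, ∠ ≈ 89.29°
pole (1 + j81·0.04) = 1 + j3.24 → |·| ≈ 3.3908, ∠ ≈ 72.85°
|T| = 0.4 · 1 / (81.006 · 3.3908) ≈ 0.0014563
Gain = 20 log₁₀(0.0014563) ≈ -56.73 dB
∠T = (0°) − (89.29° + 72.85°) = -162.14°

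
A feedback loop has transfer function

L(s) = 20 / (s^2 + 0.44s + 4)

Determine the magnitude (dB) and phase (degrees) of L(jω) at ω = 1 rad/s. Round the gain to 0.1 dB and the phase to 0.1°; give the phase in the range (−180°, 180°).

At s = jω = j1:
quadratic: (j1)² + 0.44·j1 + 4 = 3 + j0.44 → |·| ≈ 3.0321, ∠ ≈ 8.34°
|L| = 20 / 3.0321 ≈ 6.5961
Gain = 20 log₁₀(6.5961) ≈ 16.39 dB
∠L = 0.00° − 8.34° = -8.34°

16.4 dB, -8.3°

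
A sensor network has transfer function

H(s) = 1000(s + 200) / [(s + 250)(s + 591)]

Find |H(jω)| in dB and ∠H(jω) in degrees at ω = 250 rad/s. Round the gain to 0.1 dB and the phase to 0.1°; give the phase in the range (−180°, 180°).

At s = jω = j250:
zero (s+200): 200 + j250 → |·| = √(200²+250²) = √102500 ≈ 320.16, ∠ = arctan(250/200) ≈ 51.34°
pole (s+250): 250 + j250 → |·| = √(250²+250²) = √125000 ≈ 353.55, ∠ = arctan(250/250) ≈ 45.00°
pole (s+591): 591 + j250 → |·| = √(591²+250²) = √411781 ≈ 641.7, ∠ = arctan(250/591) ≈ 22.93°
|H| = 1000 · 320.16 / 2.2687e+05 ≈ 1.4112
Gain = 20 log₁₀(1.4112) ≈ 2.99 dB
∠H = 51.34° − 67.93° = -16.59°

3.0 dB, -16.6°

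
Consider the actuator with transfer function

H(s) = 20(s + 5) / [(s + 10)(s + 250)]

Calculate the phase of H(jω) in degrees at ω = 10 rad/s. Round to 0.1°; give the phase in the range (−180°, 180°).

16.1°

At s = jω = j10:
zero (s+5): 5 + j10 → |·| = √(5²+10²) = √125 ≈ 11.18, ∠ = arctan(10/5) ≈ 63.43°
pole (s+10): 10 + j10 → |·| = √(10²+10²) = √200 ≈ 14.142, ∠ = arctan(10/10) ≈ 45.00°
pole (s+250): 250 + j10 → |·| = √(250²+10²) = √62600 ≈ 250.2, ∠ = arctan(10/250) ≈ 2.29°
∠H = 63.43° − 47.29° = 16.14°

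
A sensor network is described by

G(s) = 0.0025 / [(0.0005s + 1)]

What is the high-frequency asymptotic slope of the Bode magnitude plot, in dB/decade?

-20 dB/decade

Each pole contributes −20 dB/decade at high frequency; each zero contributes +20 dB/decade.
Net: 0 zero(s) − 1 pole(s) → -20 dB/decade.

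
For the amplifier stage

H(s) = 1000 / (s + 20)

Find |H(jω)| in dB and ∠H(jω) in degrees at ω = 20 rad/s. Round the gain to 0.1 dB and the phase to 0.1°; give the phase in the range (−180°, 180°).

Substitute s = j20:
Numerator: 1000 = 1000 + j0
Denominator: (j20) + 20 = 20 + j20
|N| = √(1000² + 0²) ≈ 1000, ∠N ≈ 0.00°
|D| = √(20² + 20²) ≈ 28.284, ∠D ≈ 45.00°
|H| = 1000 / 28.284 ≈ 35.356
Gain = 20 log₁₀(35.356) ≈ 30.97 dB
∠H = 0.00° − 45.00° = -45.00°

31.0 dB, -45.0°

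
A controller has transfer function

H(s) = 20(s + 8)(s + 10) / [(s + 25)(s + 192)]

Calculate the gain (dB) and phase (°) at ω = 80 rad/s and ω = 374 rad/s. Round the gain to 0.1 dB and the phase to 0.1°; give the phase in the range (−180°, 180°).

At s = jω = j80:
zero (s+8): 8 + j80 → |·| = √(8²+80²) = √6464 ≈ 80.399, ∠ = arctan(80/8) ≈ 84.29°
zero (s+10): 10 + j80 → |·| = √(10²+80²) = √6500 ≈ 80.623, ∠ = arctan(80/10) ≈ 82.87°
pole (s+25): 25 + j80 → |·| = √(25²+80²) = √7025 ≈ 83.815, ∠ = arctan(80/25) ≈ 72.65°
pole (s+192): 192 + j80 → |·| = √(192²+80²) = √43264 ≈ 208, ∠ = arctan(80/192) ≈ 22.62°
|H| = 20 · 6482 / 17434 ≈ 7.436
Gain = 20 log₁₀(7.436) ≈ 17.43 dB
∠H = 167.16° − 95.27° = 71.89°

At s = jω = j374:
zero (s+8): 8 + j374 → |·| = √(8²+374²) = √139940 ≈ 374.09, ∠ = arctan(374/8) ≈ 88.77°
zero (s+10): 10 + j374 → |·| = √(10²+374²) = √139976 ≈ 374.13, ∠ = arctan(374/10) ≈ 88.47°
pole (s+25): 25 + j374 → |·| = √(25²+374²) = √140501 ≈ 374.83, ∠ = arctan(374/25) ≈ 86.18°
pole (s+192): 192 + j374 → |·| = √(192²+374²) = √176740 ≈ 420.4, ∠ = arctan(374/192) ≈ 62.83°
|H| = 20 · 1.3996e+05 / 1.5758e+05 ≈ 17.764
Gain = 20 log₁₀(17.764) ≈ 24.99 dB
∠H = 177.24° − 149.01° = 28.23°

ω = 80: 17.4 dB, 71.9°; ω = 374: 25.0 dB, 28.2°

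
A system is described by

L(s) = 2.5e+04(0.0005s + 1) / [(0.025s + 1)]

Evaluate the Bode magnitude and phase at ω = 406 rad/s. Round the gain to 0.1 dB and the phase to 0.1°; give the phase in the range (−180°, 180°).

68.0 dB, -72.9°

At ω = 406 rad/s:
zero (1 + j406·0.0005) = 1 + j0.203 → |·| ≈ 1.0204, ∠ ≈ 11.48°
pole (1 + j406·0.025) = 1 + j10.15 → |·| ≈ 10.199, ∠ ≈ 84.37°
|L| = 2.5e+04 · 1.0204 / (10.199) ≈ 2501.2
Gain = 20 log₁₀(2501.2) ≈ 67.96 dB
∠L = (11.48°) − (84.37°) = -72.89°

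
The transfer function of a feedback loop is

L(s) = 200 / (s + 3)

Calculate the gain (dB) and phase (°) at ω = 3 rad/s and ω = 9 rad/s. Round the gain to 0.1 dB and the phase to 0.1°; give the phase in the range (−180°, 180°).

Substitute s = j3:
Numerator: 200 = 200 + j0
Denominator: (j3) + 3 = 3 + j3
|N| = √(200² + 0²) ≈ 200, ∠N ≈ 0.00°
|D| = √(3² + 3²) ≈ 4.2426, ∠D ≈ 45.00°
|L| = 200 / 4.2426 ≈ 47.141
Gain = 20 log₁₀(47.141) ≈ 33.47 dB
∠L = 0.00° − 45.00° = -45.00°

Substitute s = j9:
Numerator: 200 = 200 + j0
Denominator: (j9) + 3 = 3 + j9
|N| = √(200² + 0²) ≈ 200, ∠N ≈ 0.00°
|D| = √(3² + 9²) ≈ 9.4868, ∠D ≈ 71.57°
|L| = 200 / 9.4868 ≈ 21.082
Gain = 20 log₁₀(21.082) ≈ 26.48 dB
∠L = 0.00° − 71.57° = -71.57°

ω = 3: 33.5 dB, -45.0°; ω = 9: 26.5 dB, -71.6°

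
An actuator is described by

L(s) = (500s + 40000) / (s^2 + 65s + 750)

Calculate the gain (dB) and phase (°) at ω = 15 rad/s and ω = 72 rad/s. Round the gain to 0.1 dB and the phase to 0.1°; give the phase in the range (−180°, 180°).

ω = 15: 31.3 dB, -51.1°; ω = 72: 18.4 dB, -91.5°

Substitute s = j15:
Numerator: 500(j15) + 40000 = 40000 + j7500
Denominator: (j15)^2 + 65(j15) + 750 = 525 + j975
|N| = √(40000² + 7500²) ≈ 40697, ∠N ≈ 10.62°
|D| = √(525² + 975²) ≈ 1107.4, ∠D ≈ 61.70°
|L| = 40697 / 1107.4 ≈ 36.75
Gain = 20 log₁₀(36.75) ≈ 31.31 dB
∠L = 10.62° − 61.70° = -51.08°

Substitute s = j72:
Numerator: 500(j72) + 40000 = 40000 + j36000
Denominator: (j72)^2 + 65(j72) + 750 = -4434 + j4680
|N| = √(40000² + 36000²) ≈ 53814, ∠N ≈ 41.99°
|D| = √(4434² + 4680²) ≈ 6446.9, ∠D ≈ 133.45°
|L| = 53814 / 6446.9 ≈ 8.3473
Gain = 20 log₁₀(8.3473) ≈ 18.43 dB
∠L = 41.99° − 133.45° = -91.46°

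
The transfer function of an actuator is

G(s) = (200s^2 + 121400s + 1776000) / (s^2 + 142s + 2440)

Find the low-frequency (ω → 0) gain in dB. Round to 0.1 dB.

57.2 dB

G(0) = 1776000 / 2440 ≈ 727.87
20 log₁₀(727.87) ≈ 57.24 dB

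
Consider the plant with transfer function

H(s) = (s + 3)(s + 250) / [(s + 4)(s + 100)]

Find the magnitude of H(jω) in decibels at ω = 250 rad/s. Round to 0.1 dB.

2.4 dB

At s = jω = j250:
zero (s+3): 3 + j250 → |·| = √(3²+250²) = √62509 ≈ 250.02, ∠ = arctan(250/3) ≈ 89.31°
zero (s+250): 250 + j250 → |·| = √(250²+250²) = √125000 ≈ 353.55, ∠ = arctan(250/250) ≈ 45.00°
pole (s+4): 4 + j250 → |·| = √(4²+250²) = √62516 ≈ 250.03, ∠ = arctan(250/4) ≈ 89.08°
pole (s+100): 100 + j250 → |·| = √(100²+250²) = √72500 ≈ 269.26, ∠ = arctan(250/100) ≈ 68.20°
|H| = 1 · 88395 / 67323 ≈ 1.313
Gain = 20 log₁₀(1.313) ≈ 2.37 dB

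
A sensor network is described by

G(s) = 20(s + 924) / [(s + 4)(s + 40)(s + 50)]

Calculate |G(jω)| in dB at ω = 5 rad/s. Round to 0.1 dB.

3.1 dB

At s = jω = j5:
zero (s+924): 924 + j5 → |·| = √(924²+5²) = √853801 ≈ 924.01, ∠ = arctan(5/924) ≈ 0.31°
pole (s+4): 4 + j5 → |·| = √(4²+5²) = √41 ≈ 6.4031, ∠ = arctan(5/4) ≈ 51.34°
pole (s+40): 40 + j5 → |·| = √(40²+5²) = √1625 ≈ 40.311, ∠ = arctan(5/40) ≈ 7.13°
pole (s+50): 50 + j5 → |·| = √(50²+5²) = √2525 ≈ 50.249, ∠ = arctan(5/50) ≈ 5.71°
|G| = 20 · 924.01 / 12970 ≈ 1.4248
Gain = 20 log₁₀(1.4248) ≈ 3.08 dB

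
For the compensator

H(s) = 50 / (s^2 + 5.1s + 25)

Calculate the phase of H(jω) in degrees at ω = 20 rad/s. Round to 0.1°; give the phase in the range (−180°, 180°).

At s = jω = j20:
quadratic: (j20)² + 5.1·j20 + 25 = -375 + j102 → |·| ≈ 388.62, ∠ ≈ 164.78°
∠H = 0.00° − 164.78° = -164.78°

-164.8°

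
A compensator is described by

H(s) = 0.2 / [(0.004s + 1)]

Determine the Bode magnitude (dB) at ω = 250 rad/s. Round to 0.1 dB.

-17.0 dB

At ω = 250 rad/s:
pole (1 + j250·0.004) = 1 + j1 → |·| ≈ 1.4142, ∠ ≈ 45.00°
|H| = 0.2 · 1 / (1.4142) ≈ 0.14142
Gain = 20 log₁₀(0.14142) ≈ -16.99 dB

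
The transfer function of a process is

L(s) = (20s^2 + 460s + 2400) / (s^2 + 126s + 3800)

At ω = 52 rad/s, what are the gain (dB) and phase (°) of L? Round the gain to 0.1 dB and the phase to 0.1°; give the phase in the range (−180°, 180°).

18.7 dB, 74.7°

Substitute s = j52:
Numerator: 20(j52)^2 + 460(j52) + 2400 = -51680 + j23920
Denominator: (j52)^2 + 126(j52) + 3800 = 1096 + j6552
|N| = √(51680² + 23920²) ≈ 56947, ∠N ≈ 155.16°
|D| = √(1096² + 6552²) ≈ 6643, ∠D ≈ 80.50°
|L| = 56947 / 6643 ≈ 8.5725
Gain = 20 log₁₀(8.5725) ≈ 18.66 dB
∠L = 155.16° − 80.50° = 74.66°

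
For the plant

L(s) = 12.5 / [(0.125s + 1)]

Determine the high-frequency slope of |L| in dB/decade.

-20 dB/decade

Each pole contributes −20 dB/decade at high frequency; each zero contributes +20 dB/decade.
Net: 0 zero(s) − 1 pole(s) → -20 dB/decade.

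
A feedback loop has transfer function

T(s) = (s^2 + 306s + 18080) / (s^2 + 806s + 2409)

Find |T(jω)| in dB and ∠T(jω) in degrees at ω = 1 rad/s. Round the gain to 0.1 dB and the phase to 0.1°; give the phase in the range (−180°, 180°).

Substitute s = j1:
Numerator: (j1)^2 + 306(j1) + 18080 = 18079 + j306
Denominator: (j1)^2 + 806(j1) + 2409 = 2408 + j806
|N| = √(18079² + 306²) ≈ 18082, ∠N ≈ 0.97°
|D| = √(2408² + 806²) ≈ 2539.3, ∠D ≈ 18.51°
|T| = 18082 / 2539.3 ≈ 7.1209
Gain = 20 log₁₀(7.1209) ≈ 17.05 dB
∠T = 0.97° − 18.51° = -17.54°

17.1 dB, -17.5°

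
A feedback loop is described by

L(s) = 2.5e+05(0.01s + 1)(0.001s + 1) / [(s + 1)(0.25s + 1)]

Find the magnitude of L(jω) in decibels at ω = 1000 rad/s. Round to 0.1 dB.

23.1 dB

At ω = 1000 rad/s:
zero (1 + j1000·0.01) = 1 + j10 → |·| ≈ 10.05, ∠ ≈ 84.29°
zero (1 + j1000·0.001) = 1 + j1 → |·| ≈ 1.4142, ∠ ≈ 45.00°
pole (1 + j1000·1) = 1 + j1000 → |·| ≈ 1000, ∠ ≈ 89.94°
pole (1 + j1000·0.25) = 1 + j250 → |·| ≈ 250, ∠ ≈ 89.77°
|L| = 2.5e+05 · 10.05 · 1.4142 / (1000 · 250) ≈ 14.213
Gain = 20 log₁₀(14.213) ≈ 23.05 dB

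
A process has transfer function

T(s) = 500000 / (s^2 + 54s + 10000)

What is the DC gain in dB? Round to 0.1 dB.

34.0 dB

T(0) = 500000 / 10000 = 50
20 log₁₀(50) ≈ 33.98 dB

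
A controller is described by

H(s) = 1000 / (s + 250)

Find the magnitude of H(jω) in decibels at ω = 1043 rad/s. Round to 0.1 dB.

-0.6 dB

Substitute s = j1043:
Numerator: 1000 = 1000 + j0
Denominator: (j1043) + 250 = 250 + j1043
|N| = √(1000² + 0²) ≈ 1000, ∠N ≈ 0.00°
|D| = √(250² + 1043²) ≈ 1072.5, ∠D ≈ 76.52°
|H| = 1000 / 1072.5 ≈ 0.9324
Gain = 20 log₁₀(0.9324) ≈ -0.61 dB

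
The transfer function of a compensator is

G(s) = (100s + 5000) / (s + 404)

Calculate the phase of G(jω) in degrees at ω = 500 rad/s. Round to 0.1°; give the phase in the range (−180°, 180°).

33.2°

Substitute s = j500:
Numerator: 100(j500) + 5000 = 5000 + j50000
Denominator: (j500) + 404 = 404 + j500
|N| = √(5000² + 50000²) ≈ 50249, ∠N ≈ 84.29°
|D| = √(404² + 500²) ≈ 642.82, ∠D ≈ 51.06°
∠G = 84.29° − 51.06° = 33.23°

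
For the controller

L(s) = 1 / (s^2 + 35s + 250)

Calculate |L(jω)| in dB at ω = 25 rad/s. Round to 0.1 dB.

-59.6 dB

Substitute s = j25:
Numerator: 1 = 1 + j0
Denominator: (j25)^2 + 35(j25) + 250 = -375 + j875
|N| = √(1² + 0²) ≈ 1, ∠N ≈ 0.00°
|D| = √(375² + 875²) ≈ 951.97, ∠D ≈ 113.20°
|L| = 1 / 951.97 ≈ 0.0010505
Gain = 20 log₁₀(0.0010505) ≈ -59.57 dB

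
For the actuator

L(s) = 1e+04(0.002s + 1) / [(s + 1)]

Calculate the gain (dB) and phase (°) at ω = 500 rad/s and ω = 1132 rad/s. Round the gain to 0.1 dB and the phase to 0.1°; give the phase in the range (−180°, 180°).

ω = 500: 29.0 dB, -44.9°; ω = 1132: 26.8 dB, -23.8°

At ω = 500 rad/s:
zero (1 + j500·0.002) = 1 + j1 → |·| ≈ 1.4142, ∠ ≈ 45.00°
pole (1 + j500·1) = 1 + j500 → |·| ≈ 500, ∠ ≈ 89.89°
|L| = 1e+04 · 1.4142 / (500) ≈ 28.284
Gain = 20 log₁₀(28.284) ≈ 29.03 dB
∠L = (45.00°) − (89.89°) = -44.89°

At ω = 1132 rad/s:
zero (1 + j1132·0.002) = 1 + j2.264 → |·| ≈ 2.475, ∠ ≈ 66.17°
pole (1 + j1132·1) = 1 + j1132 → |·| ≈ 1132, ∠ ≈ 89.95°
|L| = 1e+04 · 2.475 / (1132) ≈ 21.864
Gain = 20 log₁₀(21.864) ≈ 26.79 dB
∠L = (66.17°) − (89.95°) = -23.78°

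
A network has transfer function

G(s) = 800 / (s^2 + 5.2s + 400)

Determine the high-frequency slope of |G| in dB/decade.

-40 dB/decade

Each pole contributes −20 dB/decade at high frequency; each zero contributes +20 dB/decade.
Net: 0 zero(s) − 2 pole(s) → -40 dB/decade.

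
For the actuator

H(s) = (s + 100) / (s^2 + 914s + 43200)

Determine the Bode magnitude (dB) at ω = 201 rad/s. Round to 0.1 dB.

Substitute s = j201:
Numerator: (j201) + 100 = 100 + j201
Denominator: (j201)^2 + 914(j201) + 43200 = 2799 + j183714
|N| = √(100² + 201²) ≈ 224.5, ∠N ≈ 63.55°
|D| = √(2799² + 183714²) ≈ 1.8374e+05, ∠D ≈ 89.13°
|H| = 224.5 / 1.8374e+05 ≈ 0.0012218
Gain = 20 log₁₀(0.0012218) ≈ -58.26 dB

-58.3 dB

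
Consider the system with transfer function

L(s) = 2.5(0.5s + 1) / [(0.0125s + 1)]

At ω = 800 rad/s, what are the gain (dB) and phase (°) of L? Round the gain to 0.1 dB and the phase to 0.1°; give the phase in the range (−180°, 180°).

At ω = 800 rad/s:
zero (1 + j800·0.5) = 1 + j400 → |·| ≈ 400, ∠ ≈ 89.86°
pole (1 + j800·0.0125) = 1 + j10 → |·| ≈ 10.05, ∠ ≈ 84.29°
|L| = 2.5 · 400 / (10.05) ≈ 99.502
Gain = 20 log₁₀(99.502) ≈ 39.96 dB
∠L = (89.86°) − (84.29°) = 5.57°

40.0 dB, 5.6°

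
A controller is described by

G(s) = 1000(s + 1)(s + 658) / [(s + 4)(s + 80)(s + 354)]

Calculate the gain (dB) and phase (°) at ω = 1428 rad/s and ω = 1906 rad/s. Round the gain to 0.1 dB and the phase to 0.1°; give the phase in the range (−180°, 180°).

ω = 1428: -2.5 dB, -97.5°; ω = 1906: -5.3 dB, -96.0°

At s = jω = j1428:
zero (s+1): 1 + j1428 → |·| = √(1²+1428²) = √2039185 ≈ 1428, ∠ = arctan(1428/1) ≈ 89.96°
zero (s+658): 658 + j1428 → |·| = √(658²+1428²) = √2472148 ≈ 1572.3, ∠ = arctan(1428/658) ≈ 65.26°
pole (s+4): 4 + j1428 → |·| = √(4²+1428²) = √2039200 ≈ 1428, ∠ = arctan(1428/4) ≈ 89.84°
pole (s+80): 80 + j1428 → |·| = √(80²+1428²) = √2045584 ≈ 1430.2, ∠ = arctan(1428/80) ≈ 86.79°
pole (s+354): 354 + j1428 → |·| = √(354²+1428²) = √2164500 ≈ 1471.2, ∠ = arctan(1428/354) ≈ 76.08°
|G| = 1000 · 2.2452e+06 / 3.0047e+09 ≈ 0.74723
Gain = 20 log₁₀(0.74723) ≈ -2.53 dB
∠G = 155.22° − 252.71° = -97.49°

At s = jω = j1906:
zero (s+1): 1 + j1906 → |·| = √(1²+1906²) = √3632837 ≈ 1906, ∠ = arctan(1906/1) ≈ 89.97°
zero (s+658): 658 + j1906 → |·| = √(658²+1906²) = √4065800 ≈ 2016.4, ∠ = arctan(1906/658) ≈ 70.95°
pole (s+4): 4 + j1906 → |·| = √(4²+1906²) = √3632852 ≈ 1906, ∠ = arctan(1906/4) ≈ 89.88°
pole (s+80): 80 + j1906 → |·| = √(80²+1906²) = √3639236 ≈ 1907.7, ∠ = arctan(1906/80) ≈ 87.60°
pole (s+354): 354 + j1906 → |·| = √(354²+1906²) = √3758152 ≈ 1938.6, ∠ = arctan(1906/354) ≈ 79.48°
|G| = 1000 · 3.8433e+06 / 7.0489e+09 ≈ 0.54523
Gain = 20 log₁₀(0.54523) ≈ -5.27 dB
∠G = 160.92° − 256.96° = -96.04°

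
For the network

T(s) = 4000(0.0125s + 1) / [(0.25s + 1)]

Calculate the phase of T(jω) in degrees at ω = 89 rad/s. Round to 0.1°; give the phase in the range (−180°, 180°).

At ω = 89 rad/s:
zero (1 + j89·0.0125) = 1 + j1.1125 → |·| ≈ 1.4959, ∠ ≈ 48.05°
pole (1 + j89·0.25) = 1 + j22.25 → |·| ≈ 22.272, ∠ ≈ 87.43°
∠T = (48.05°) − (87.43°) = -39.38°

-39.4°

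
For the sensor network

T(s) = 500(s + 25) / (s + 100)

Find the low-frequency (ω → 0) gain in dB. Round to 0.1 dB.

41.9 dB

T(0) = 500·25 / (100) = 125
20 log₁₀(125) ≈ 41.94 dB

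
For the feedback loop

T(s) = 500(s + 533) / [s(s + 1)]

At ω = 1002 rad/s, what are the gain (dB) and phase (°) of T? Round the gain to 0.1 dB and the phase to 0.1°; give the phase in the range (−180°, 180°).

-5.0 dB, -118.0°

At s = jω = j1002:
zero (s+533): 533 + j1002 → |·| = √(533²+1002²) = √1288093 ≈ 1134.9, ∠ = arctan(1002/533) ≈ 61.99°
pole (s+1): 1 + j1002 → |·| = √(1²+1002²) = √1004005 ≈ 1002, ∠ = arctan(1002/1) ≈ 89.94°
pole at origin: |s| = 1002, ∠ = 90.00° (in denominator)
|T| = 500 · 1134.9 / 1.004e+06 ≈ 0.56519
Gain = 20 log₁₀(0.56519) ≈ -4.96 dB
∠T = 61.99° − 179.94° = -117.95°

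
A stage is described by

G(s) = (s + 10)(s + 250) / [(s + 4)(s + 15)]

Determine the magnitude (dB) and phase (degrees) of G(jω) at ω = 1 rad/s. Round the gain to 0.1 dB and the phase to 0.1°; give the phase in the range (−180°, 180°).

At s = jω = j1:
zero (s+10): 10 + j1 → |·| = √(10²+1²) = √101 ≈ 10.05, ∠ = arctan(1/10) ≈ 5.71°
zero (s+250): 250 + j1 → |·| = √(250²+1²) = √62501 ≈ 250, ∠ = arctan(1/250) ≈ 0.23°
pole (s+4): 4 + j1 → |·| = √(4²+1²) = √17 ≈ 4.1231, ∠ = arctan(1/4) ≈ 14.04°
pole (s+15): 15 + j1 → |·| = √(15²+1²) = √226 ≈ 15.033, ∠ = arctan(1/15) ≈ 3.81°
|G| = 1 · 2512.5 / 61.983 ≈ 40.535
Gain = 20 log₁₀(40.535) ≈ 32.16 dB
∠G = 5.94° − 17.85° = -11.91°

32.2 dB, -11.9°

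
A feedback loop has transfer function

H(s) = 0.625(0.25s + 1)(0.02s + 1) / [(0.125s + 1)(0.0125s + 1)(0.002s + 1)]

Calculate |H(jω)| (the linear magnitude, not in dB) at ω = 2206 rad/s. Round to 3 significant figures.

0.442

At ω = 2206 rad/s:
zero (1 + j2206·0.25) = 1 + j551.5 → |·| ≈ 551.5, ∠ ≈ 89.90°
zero (1 + j2206·0.02) = 1 + j44.12 → |·| ≈ 44.131, ∠ ≈ 88.70°
pole (1 + j2206·0.125) = 1 + j275.75 → |·| ≈ 275.75, ∠ ≈ 89.79°
pole (1 + j2206·0.0125) = 1 + j27.575 → |·| ≈ 27.593, ∠ ≈ 87.92°
pole (1 + j2206·0.002) = 1 + j4.412 → |·| ≈ 4.5239, ∠ ≈ 77.23°
|H| = 0.625 · 551.5 · 44.131 / (275.75 · 27.593 · 4.5239) ≈ 0.44192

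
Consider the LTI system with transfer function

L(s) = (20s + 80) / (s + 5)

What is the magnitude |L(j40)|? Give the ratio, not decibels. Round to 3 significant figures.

Substitute s = j40:
Numerator: 20(j40) + 80 = 80 + j800
Denominator: (j40) + 5 = 5 + j40
|N| = √(80² + 800²) ≈ 803.99, ∠N ≈ 84.29°
|D| = √(5² + 40²) ≈ 40.311, ∠D ≈ 82.87°
|L| = 803.99 / 40.311 ≈ 19.945

19.9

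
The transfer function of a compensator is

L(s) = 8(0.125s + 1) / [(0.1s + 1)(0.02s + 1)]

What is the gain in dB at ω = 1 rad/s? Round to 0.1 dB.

At ω = 1 rad/s:
zero (1 + j1·0.125) = 1 + j0.125 → |·| ≈ 1.0078, ∠ ≈ 7.13°
pole (1 + j1·0.1) = 1 + j0.1 → |·| ≈ 1.005, ∠ ≈ 5.71°
pole (1 + j1·0.02) = 1 + j0.02 → |·| ≈ 1.0002, ∠ ≈ 1.15°
|L| = 8 · 1.0078 / (1.005 · 1.0002) ≈ 8.0207
Gain = 20 log₁₀(8.0207) ≈ 18.08 dB

18.1 dB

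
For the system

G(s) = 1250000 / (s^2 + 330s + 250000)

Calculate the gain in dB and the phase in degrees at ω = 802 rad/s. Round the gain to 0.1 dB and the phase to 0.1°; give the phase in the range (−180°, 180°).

At s = jω = j802:
quadratic: (j802)² + 330·j802 + 250000 = -393204 + j264660 → |·| ≈ 4.7398e+05, ∠ ≈ 146.06°
|G| = 1250000 / 4.7398e+05 ≈ 2.6372
Gain = 20 log₁₀(2.6372) ≈ 8.42 dB
∠G = 0.00° − 146.06° = -146.06°

8.4 dB, -146.1°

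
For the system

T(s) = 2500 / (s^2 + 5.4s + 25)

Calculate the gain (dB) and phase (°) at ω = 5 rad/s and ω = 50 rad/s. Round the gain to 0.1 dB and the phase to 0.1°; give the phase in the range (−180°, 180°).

ω = 5: 39.3 dB, -90.0°; ω = 50: 0.0 dB, -173.8°

At s = jω = j5:
quadratic: (j5)² + 5.4·j5 + 25 = 0 + j27 → |·| ≈ 27, ∠ ≈ 90.00°
|T| = 2500 / 27 ≈ 92.593
Gain = 20 log₁₀(92.593) ≈ 39.33 dB
∠T = 0.00° − 90.00° = -90.00°

At s = jω = j50:
quadratic: (j50)² + 5.4·j50 + 25 = -2475 + j270 → |·| ≈ 2489.7, ∠ ≈ 173.77°
|T| = 2500 / 2489.7 ≈ 1.0041
Gain = 20 log₁₀(1.0041) ≈ 0.04 dB
∠T = 0.00° − 173.77° = -173.77°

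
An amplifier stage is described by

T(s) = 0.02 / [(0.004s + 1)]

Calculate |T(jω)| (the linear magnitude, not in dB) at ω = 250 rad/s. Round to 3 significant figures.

At ω = 250 rad/s:
pole (1 + j250·0.004) = 1 + j1 → |·| ≈ 1.4142, ∠ ≈ 45.00°
|T| = 0.02 · 1 / (1.4142) ≈ 0.014142

0.0141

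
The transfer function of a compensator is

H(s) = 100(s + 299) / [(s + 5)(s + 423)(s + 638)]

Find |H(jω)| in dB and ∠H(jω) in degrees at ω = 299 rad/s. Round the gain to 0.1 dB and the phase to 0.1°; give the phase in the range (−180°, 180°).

-68.2 dB, -104.4°

At s = jω = j299:
zero (s+299): 299 + j299 → |·| = √(299²+299²) = √178802 ≈ 422.85, ∠ = arctan(299/299) ≈ 45.00°
pole (s+5): 5 + j299 → |·| = √(5²+299²) = √89426 ≈ 299.04, ∠ = arctan(299/5) ≈ 89.04°
pole (s+423): 423 + j299 → |·| = √(423²+299²) = √268330 ≈ 518.01, ∠ = arctan(299/423) ≈ 35.25°
pole (s+638): 638 + j299 → |·| = √(638²+299²) = √496445 ≈ 704.59, ∠ = arctan(299/638) ≈ 25.11°
|H| = 100 · 422.85 / 1.0915e+08 ≈ 0.0003874
Gain = 20 log₁₀(0.0003874) ≈ -68.24 dB
∠H = 45.00° − 149.40° = -104.40°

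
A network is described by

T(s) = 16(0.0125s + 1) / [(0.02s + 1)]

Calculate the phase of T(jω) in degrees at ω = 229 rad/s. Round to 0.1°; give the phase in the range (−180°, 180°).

At ω = 229 rad/s:
zero (1 + j229·0.0125) = 1 + j2.8625 → |·| ≈ 3.0321, ∠ ≈ 70.74°
pole (1 + j229·0.02) = 1 + j4.58 → |·| ≈ 4.6879, ∠ ≈ 77.68°
∠T = (70.74°) − (77.68°) = -6.94°

-6.9°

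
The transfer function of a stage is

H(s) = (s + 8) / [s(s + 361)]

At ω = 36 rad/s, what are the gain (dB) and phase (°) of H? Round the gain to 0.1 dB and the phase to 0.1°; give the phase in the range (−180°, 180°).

At s = jω = j36:
zero (s+8): 8 + j36 → |·| = √(8²+36²) = √1360 ≈ 36.878, ∠ = arctan(36/8) ≈ 77.47°
pole (s+361): 361 + j36 → |·| = √(361²+36²) = √131617 ≈ 362.79, ∠ = arctan(36/361) ≈ 5.69°
pole at origin: |s| = 36, ∠ = 90.00° (in denominator)
|H| = 1 · 36.878 / 13060 ≈ 0.0028237
Gain = 20 log₁₀(0.0028237) ≈ -50.98 dB
∠H = 77.47° − 95.69° = -18.22°

-51.0 dB, -18.2°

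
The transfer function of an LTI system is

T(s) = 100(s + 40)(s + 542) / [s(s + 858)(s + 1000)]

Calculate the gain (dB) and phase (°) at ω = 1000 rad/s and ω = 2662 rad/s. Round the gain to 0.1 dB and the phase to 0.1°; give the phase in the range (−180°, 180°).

ω = 1000: -24.3 dB, -35.1°; ω = 2662: -29.3 dB, -63.9°

At s = jω = j1000:
zero (s+40): 40 + j1000 → |·| = √(40²+1000²) = √1001600 ≈ 1000.8, ∠ = arctan(1000/40) ≈ 87.71°
zero (s+542): 542 + j1000 → |·| = √(542²+1000²) = √1293764 ≈ 1137.4, ∠ = arctan(1000/542) ≈ 61.54°
pole (s+858): 858 + j1000 → |·| = √(858²+1000²) = √1736164 ≈ 1317.6, ∠ = arctan(1000/858) ≈ 49.37°
pole (s+1000): 1000 + j1000 → |·| = √(1000²+1000²) = √2000000 ≈ 1414.2, ∠ = arctan(1000/1000) ≈ 45.00°
pole at origin: |s| = 1000, ∠ = 90.00° (in denominator)
|T| = 100 · 1.1383e+06 / 1.8633e+09 ≈ 0.061091
Gain = 20 log₁₀(0.061091) ≈ -24.28 dB
∠T = 149.25° − 184.37° = -35.12°

At s = jω = j2662:
zero (s+40): 40 + j2662 → |·| = √(40²+2662²) = √7087844 ≈ 2662.3, ∠ = arctan(2662/40) ≈ 89.14°
zero (s+542): 542 + j2662 → |·| = √(542²+2662²) = √7380008 ≈ 2716.6, ∠ = arctan(2662/542) ≈ 78.49°
pole (s+858): 858 + j2662 → |·| = √(858²+2662²) = √7822408 ≈ 2796.9, ∠ = arctan(2662/858) ≈ 72.14°
pole (s+1000): 1000 + j2662 → |·| = √(1000²+2662²) = √8086244 ≈ 2843.6, ∠ = arctan(2662/1000) ≈ 69.41°
pole at origin: |s| = 2662, ∠ = 90.00° (in denominator)
|T| = 100 · 7.2324e+06 / 2.1172e+10 ≈ 0.03416
Gain = 20 log₁₀(0.03416) ≈ -29.33 dB
∠T = 167.63° − 231.55° = -63.92°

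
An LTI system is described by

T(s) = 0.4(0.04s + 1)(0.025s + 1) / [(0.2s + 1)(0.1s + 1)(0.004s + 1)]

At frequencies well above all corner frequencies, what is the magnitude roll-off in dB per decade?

Each pole contributes −20 dB/decade at high frequency; each zero contributes +20 dB/decade.
Net: 2 zero(s) − 3 pole(s) → -20 dB/decade.

-20 dB/decade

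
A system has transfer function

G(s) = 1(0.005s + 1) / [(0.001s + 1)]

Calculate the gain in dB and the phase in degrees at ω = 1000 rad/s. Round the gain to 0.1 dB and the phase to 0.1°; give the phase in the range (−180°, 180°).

11.1 dB, 33.7°

At ω = 1000 rad/s:
zero (1 + j1000·0.005) = 1 + j5 → |·| ≈ 5.099, ∠ ≈ 78.69°
pole (1 + j1000·0.001) = 1 + j1 → |·| ≈ 1.4142, ∠ ≈ 45.00°
|G| = 1 · 5.099 / (1.4142) ≈ 3.6056
Gain = 20 log₁₀(3.6056) ≈ 11.14 dB
∠G = (78.69°) − (45.00°) = 33.69°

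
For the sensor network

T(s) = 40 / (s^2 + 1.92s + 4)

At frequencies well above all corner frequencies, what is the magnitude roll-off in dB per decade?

Each pole contributes −20 dB/decade at high frequency; each zero contributes +20 dB/decade.
Net: 0 zero(s) − 2 pole(s) → -40 dB/decade.

-40 dB/decade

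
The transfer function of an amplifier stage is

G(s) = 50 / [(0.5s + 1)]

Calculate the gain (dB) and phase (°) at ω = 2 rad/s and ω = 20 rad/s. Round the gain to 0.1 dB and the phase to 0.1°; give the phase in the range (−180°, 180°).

At ω = 2 rad/s:
pole (1 + j2·0.5) = 1 + j1 → |·| ≈ 1.4142, ∠ ≈ 45.00°
|G| = 50 · 1 / (1.4142) ≈ 35.356
Gain = 20 log₁₀(35.356) ≈ 30.97 dB
∠G = (0°) − (45.00°) = -45.00°

At ω = 20 rad/s:
pole (1 + j20·0.5) = 1 + j10 → |·| ≈ 10.05, ∠ ≈ 84.29°
|G| = 50 · 1 / (10.05) ≈ 4.9751
Gain = 20 log₁₀(4.9751) ≈ 13.94 dB
∠G = (0°) − (84.29°) = -84.29°

ω = 2: 31.0 dB, -45.0°; ω = 20: 13.9 dB, -84.3°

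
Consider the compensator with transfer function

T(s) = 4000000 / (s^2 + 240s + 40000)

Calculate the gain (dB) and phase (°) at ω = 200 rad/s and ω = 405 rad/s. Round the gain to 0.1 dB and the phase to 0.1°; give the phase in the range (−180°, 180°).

At s = jω = j200:
quadratic: (j200)² + 240·j200 + 40000 = 0 + j48000 → |·| ≈ 48000, ∠ ≈ 90.00°
|T| = 4000000 / 48000 ≈ 83.333
Gain = 20 log₁₀(83.333) ≈ 38.42 dB
∠T = 0.00° − 90.00° = -90.00°

At s = jω = j405:
quadratic: (j405)² + 240·j405 + 40000 = -124025 + j97200 → |·| ≈ 1.5758e+05, ∠ ≈ 141.91°
|T| = 4000000 / 1.5758e+05 ≈ 25.384
Gain = 20 log₁₀(25.384) ≈ 28.09 dB
∠T = 0.00° − 141.91° = -141.91°

ω = 200: 38.4 dB, -90.0°; ω = 405: 28.1 dB, -141.9°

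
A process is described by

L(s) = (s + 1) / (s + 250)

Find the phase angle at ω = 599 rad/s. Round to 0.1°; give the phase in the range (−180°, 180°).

At s = jω = j599:
zero (s+1): 1 + j599 → |·| = √(1²+599²) = √358802 ≈ 599, ∠ = arctan(599/1) ≈ 89.90°
pole (s+250): 250 + j599 → |·| = √(250²+599²) = √421301 ≈ 649.08, ∠ = arctan(599/250) ≈ 67.35°
∠L = 89.90° − 67.35° = 22.55°

22.6°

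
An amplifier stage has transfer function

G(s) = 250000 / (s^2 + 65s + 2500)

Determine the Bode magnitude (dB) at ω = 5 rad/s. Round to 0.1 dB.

40.0 dB

At s = jω = j5:
quadratic: (j5)² + 65·j5 + 2500 = 2475 + j325 → |·| ≈ 2496.2, ∠ ≈ 7.48°
|G| = 250000 / 2496.2 ≈ 100.15
Gain = 20 log₁₀(100.15) ≈ 40.01 dB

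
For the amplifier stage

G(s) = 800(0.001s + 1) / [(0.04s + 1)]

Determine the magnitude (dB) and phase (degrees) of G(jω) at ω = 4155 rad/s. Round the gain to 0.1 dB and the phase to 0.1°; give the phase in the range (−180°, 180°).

At ω = 4155 rad/s:
zero (1 + j4155·0.001) = 1 + j4.155 → |·| ≈ 4.2736, ∠ ≈ 76.47°
pole (1 + j4155·0.04) = 1 + j166.2 → |·| ≈ 166.2, ∠ ≈ 89.66°
|G| = 800 · 4.2736 / (166.2) ≈ 20.571
Gain = 20 log₁₀(20.571) ≈ 26.27 dB
∠G = (76.47°) − (89.66°) = -13.19°

26.3 dB, -13.2°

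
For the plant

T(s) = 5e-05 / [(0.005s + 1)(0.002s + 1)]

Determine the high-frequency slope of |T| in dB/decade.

Each pole contributes −20 dB/decade at high frequency; each zero contributes +20 dB/decade.
Net: 0 zero(s) − 2 pole(s) → -40 dB/decade.

-40 dB/decade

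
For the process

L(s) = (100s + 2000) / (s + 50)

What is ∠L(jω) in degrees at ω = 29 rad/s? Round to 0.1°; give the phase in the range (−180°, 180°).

Substitute s = j29:
Numerator: 100(j29) + 2000 = 2000 + j2900
Denominator: (j29) + 50 = 50 + j29
|N| = √(2000² + 2900²) ≈ 3522.8, ∠N ≈ 55.41°
|D| = √(50² + 29²) ≈ 57.801, ∠D ≈ 30.11°
∠L = 55.41° − 30.11° = 25.30°

25.3°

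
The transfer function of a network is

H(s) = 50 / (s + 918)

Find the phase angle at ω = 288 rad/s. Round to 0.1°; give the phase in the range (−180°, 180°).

-17.4°

Substitute s = j288:
Numerator: 50 = 50 + j0
Denominator: (j288) + 918 = 918 + j288
|N| = √(50² + 0²) ≈ 50, ∠N ≈ 0.00°
|D| = √(918² + 288²) ≈ 962.12, ∠D ≈ 17.42°
∠H = 0.00° − 17.42° = -17.42°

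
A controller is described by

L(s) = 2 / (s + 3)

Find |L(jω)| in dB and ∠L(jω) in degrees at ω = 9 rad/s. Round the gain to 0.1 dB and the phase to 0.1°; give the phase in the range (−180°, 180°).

-13.5 dB, -71.6°

At s = jω = j9:
pole (s+3): 3 + j9 → |·| = √(3²+9²) = √90 ≈ 9.4868, ∠ = arctan(9/3) ≈ 71.57°
|L| = 2 / 9.4868 ≈ 0.21082
Gain = 20 log₁₀(0.21082) ≈ -13.52 dB
∠L = 0.00° − 71.57° = -71.57°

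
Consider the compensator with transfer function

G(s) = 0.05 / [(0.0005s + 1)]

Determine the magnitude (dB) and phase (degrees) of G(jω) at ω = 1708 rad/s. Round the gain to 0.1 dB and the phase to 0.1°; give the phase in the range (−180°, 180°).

-28.4 dB, -40.5°

At ω = 1708 rad/s:
pole (1 + j1708·0.0005) = 1 + j0.854 → |·| ≈ 1.315, ∠ ≈ 40.50°
|G| = 0.05 · 1 / (1.315) ≈ 0.038023
Gain = 20 log₁₀(0.038023) ≈ -28.40 dB
∠G = (0°) − (40.50°) = -40.50°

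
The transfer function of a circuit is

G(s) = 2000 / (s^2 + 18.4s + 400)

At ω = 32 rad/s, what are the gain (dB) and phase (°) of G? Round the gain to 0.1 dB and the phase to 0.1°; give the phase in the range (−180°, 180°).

At s = jω = j32:
quadratic: (j32)² + 18.4·j32 + 400 = -624 + j588.8 → |·| ≈ 857.94, ∠ ≈ 136.66°
|G| = 2000 / 857.94 ≈ 2.3312
Gain = 20 log₁₀(2.3312) ≈ 7.35 dB
∠G = 0.00° − 136.66° = -136.66°

7.4 dB, -136.7°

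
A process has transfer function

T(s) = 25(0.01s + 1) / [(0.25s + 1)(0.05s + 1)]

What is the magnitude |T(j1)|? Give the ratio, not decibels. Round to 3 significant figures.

24.2

At ω = 1 rad/s:
zero (1 + j1·0.01) = 1 + j0.01 → |·| ≈ 1, ∠ ≈ 0.57°
pole (1 + j1·0.25) = 1 + j0.25 → |·| ≈ 1.0308, ∠ ≈ 14.04°
pole (1 + j1·0.05) = 1 + j0.05 → |·| ≈ 1.0012, ∠ ≈ 2.86°
|T| = 25 · 1 / (1.0308 · 1.0012) ≈ 24.224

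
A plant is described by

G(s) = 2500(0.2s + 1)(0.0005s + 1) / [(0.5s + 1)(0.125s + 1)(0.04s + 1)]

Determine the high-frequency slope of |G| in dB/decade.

Each pole contributes −20 dB/decade at high frequency; each zero contributes +20 dB/decade.
Net: 2 zero(s) − 3 pole(s) → -20 dB/decade.

-20 dB/decade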